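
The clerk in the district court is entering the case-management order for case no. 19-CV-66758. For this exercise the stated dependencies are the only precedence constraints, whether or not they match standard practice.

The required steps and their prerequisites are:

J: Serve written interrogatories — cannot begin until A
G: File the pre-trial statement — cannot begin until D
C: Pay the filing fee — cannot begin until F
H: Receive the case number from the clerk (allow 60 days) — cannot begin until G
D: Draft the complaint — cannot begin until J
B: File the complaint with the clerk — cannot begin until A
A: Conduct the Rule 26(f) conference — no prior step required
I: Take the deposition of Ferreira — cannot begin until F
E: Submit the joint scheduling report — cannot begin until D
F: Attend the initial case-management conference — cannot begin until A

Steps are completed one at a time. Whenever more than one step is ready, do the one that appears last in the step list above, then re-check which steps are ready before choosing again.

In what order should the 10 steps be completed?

Only A has no prerequisites, so it is first.
Now F, B and J have their prerequisites met. F is listed later, so F next.
I and C now also ready, so the ready set is {I, B, C, J}; I is listed later → I.
B, C and J are all available; B is listed later → B.
C and J are both available; C is listed later → C.
J needed A, now all done → J.
That leaves D as the only ready step → D.
E and G are both available; E is listed later → E.
G needed D, now all done → G.
H needed G, now all done → H.

A, F, I, B, C, J, D, E, G, H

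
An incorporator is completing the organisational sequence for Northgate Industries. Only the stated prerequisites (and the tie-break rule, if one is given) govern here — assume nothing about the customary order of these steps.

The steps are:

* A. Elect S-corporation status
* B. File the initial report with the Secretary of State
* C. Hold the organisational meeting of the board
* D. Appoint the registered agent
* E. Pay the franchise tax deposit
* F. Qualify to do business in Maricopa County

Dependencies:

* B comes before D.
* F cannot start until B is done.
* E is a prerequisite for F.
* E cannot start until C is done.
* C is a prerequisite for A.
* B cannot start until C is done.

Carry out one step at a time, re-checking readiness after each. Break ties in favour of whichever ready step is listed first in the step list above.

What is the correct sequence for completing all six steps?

C, A, B, D, E, F

C is the only step with nothing outstanding, so it goes first.
Now A, B and E have their prerequisites met. A is listed earlier, so A next.
Now B and E have their prerequisites met. B is listed earlier, so B next.
Ready: D and E. D is listed earlier → D.
Next only E has its prerequisites met → E.
F is the only step now ready → F.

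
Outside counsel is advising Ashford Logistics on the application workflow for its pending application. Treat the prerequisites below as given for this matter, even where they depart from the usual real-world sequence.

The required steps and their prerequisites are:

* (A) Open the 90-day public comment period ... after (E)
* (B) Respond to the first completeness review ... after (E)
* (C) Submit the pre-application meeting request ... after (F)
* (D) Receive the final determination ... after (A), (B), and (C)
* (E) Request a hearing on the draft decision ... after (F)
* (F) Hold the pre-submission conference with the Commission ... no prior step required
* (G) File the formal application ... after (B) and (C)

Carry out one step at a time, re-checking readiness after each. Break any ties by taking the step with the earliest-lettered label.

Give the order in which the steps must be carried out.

(F) is the only step with nothing outstanding, so it goes first.
(C) and (E) are both available; (C) has the earlier label → (C).
Next only (E) has its prerequisites met → (E).
Ready: (A) and (B). (A) has the earlier label → (A).
(B) needed (E), now all done → (B).
(D) and (G) are both available; (D) has the earlier label → (D).
(G) needed (B) and (C), now all done → (G).

(F), (C), (E), (A), (B), (D), (G)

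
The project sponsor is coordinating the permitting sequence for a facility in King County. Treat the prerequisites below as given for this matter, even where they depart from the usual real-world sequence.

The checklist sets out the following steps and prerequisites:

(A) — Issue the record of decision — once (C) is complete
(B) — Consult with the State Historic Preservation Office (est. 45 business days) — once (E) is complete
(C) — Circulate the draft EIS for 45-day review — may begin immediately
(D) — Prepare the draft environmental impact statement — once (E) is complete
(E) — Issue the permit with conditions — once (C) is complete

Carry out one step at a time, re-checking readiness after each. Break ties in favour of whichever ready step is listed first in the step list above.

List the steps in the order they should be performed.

(C) (A) (E) (B) (D)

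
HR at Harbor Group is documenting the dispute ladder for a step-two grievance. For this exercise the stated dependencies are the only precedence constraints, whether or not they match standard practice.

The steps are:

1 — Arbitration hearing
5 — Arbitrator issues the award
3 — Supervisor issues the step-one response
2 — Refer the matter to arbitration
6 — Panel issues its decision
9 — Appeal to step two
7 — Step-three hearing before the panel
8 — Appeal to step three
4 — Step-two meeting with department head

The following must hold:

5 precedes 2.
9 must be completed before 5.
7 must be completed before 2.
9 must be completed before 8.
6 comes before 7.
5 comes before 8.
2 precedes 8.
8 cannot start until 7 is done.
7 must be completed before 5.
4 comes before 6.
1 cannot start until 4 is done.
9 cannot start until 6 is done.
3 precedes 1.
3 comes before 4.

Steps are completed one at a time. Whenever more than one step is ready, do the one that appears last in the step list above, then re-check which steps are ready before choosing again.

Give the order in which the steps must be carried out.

3 has no prerequisites → 3 first.
That leaves 4 as the only ready step → 4.
6 and 1 are both available; 6 is listed later → 6.
Now 7, 9 and 1 have their prerequisites met. 7 is listed later, so 7 next.
9 and 1 are both available; 9 is listed later → 9.
5 and 1 are both available; 5 is listed later → 5.
Ready: 2 and 1. 2 is listed later → 2.
8 now also ready, so the ready set is {8, 1}; 8 is listed later → 8.
1 needed 4 and 3, now all done → 1.

3 → 4 → 6 → 7 → 9 → 5 → 2 → 8 → 1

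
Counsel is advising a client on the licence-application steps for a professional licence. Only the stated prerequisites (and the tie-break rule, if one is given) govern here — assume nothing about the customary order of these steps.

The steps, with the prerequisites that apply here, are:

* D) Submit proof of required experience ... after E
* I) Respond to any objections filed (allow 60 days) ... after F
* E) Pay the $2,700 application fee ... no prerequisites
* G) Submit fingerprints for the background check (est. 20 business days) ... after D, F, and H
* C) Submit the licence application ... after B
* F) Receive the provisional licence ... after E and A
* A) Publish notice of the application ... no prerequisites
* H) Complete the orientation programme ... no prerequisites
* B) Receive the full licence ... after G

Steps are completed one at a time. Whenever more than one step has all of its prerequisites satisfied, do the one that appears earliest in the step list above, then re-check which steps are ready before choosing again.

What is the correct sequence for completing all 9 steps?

E → D → A → F → I → H → G → B → C

E, A and H have no prerequisites; E is listed earlier, so E is first.
D, A and H are all available; D is listed earlier → D.
Ready: A and H. A is listed earlier → A.
Now F and H have their prerequisites met. F is listed earlier, so F next.
Ready: I and H. I is listed earlier → I.
H is the only step now ready → H.
G is the only step now ready → G.
B is the only step now ready → B.
Next only C has its prerequisites met → C.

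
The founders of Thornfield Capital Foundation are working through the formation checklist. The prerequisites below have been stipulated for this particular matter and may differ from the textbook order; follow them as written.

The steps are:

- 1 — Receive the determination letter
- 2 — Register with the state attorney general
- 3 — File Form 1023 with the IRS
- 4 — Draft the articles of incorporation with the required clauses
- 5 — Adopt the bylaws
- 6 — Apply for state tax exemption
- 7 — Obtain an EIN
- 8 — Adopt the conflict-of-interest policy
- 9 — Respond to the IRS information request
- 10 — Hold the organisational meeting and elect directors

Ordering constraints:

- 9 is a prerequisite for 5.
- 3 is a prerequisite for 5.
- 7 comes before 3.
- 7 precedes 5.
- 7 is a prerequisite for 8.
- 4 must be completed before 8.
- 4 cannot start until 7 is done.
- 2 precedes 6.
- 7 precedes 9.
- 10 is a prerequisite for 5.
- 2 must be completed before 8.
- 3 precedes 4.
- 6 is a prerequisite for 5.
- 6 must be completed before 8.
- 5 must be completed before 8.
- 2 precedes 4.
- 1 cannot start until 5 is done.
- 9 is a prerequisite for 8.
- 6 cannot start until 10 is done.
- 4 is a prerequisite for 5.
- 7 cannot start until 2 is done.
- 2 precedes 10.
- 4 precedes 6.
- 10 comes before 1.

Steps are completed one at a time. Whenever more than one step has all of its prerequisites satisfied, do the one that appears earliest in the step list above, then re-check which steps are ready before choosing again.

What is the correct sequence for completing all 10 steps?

2 is the only step with nothing outstanding, so it goes first.
Ready: 7 and 10. 7 is listed earlier → 7.
Now 3, 9 and 10 have their prerequisites met. 3 is listed earlier, so 3 next.
4, 9 and 10 are all available; 4 is listed earlier → 4.
Now 9 and 10 have their prerequisites met. 9 is listed earlier, so 9 next.
10 needed 2, now all done → 10.
Next only 6 has its prerequisites met → 6.
5 needed 3, 4, 6, 7, 9 and 10, now all done → 5.
1 and 8 are both available; 1 is listed earlier → 1.
8 needed 2, 4, 5, 6, 7 and 9, now all done → 8.

2 7 3 4 9 10 6 5 1 8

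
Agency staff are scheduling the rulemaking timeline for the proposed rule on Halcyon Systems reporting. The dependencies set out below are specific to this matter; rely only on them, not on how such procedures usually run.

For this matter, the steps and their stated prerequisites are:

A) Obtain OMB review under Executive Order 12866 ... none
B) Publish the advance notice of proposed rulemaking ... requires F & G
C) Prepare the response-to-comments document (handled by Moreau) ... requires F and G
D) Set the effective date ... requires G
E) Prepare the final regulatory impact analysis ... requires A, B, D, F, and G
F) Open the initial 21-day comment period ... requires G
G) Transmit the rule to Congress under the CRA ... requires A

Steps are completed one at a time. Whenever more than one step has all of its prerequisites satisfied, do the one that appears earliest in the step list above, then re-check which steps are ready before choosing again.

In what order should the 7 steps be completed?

A → G → D → F → B → C → E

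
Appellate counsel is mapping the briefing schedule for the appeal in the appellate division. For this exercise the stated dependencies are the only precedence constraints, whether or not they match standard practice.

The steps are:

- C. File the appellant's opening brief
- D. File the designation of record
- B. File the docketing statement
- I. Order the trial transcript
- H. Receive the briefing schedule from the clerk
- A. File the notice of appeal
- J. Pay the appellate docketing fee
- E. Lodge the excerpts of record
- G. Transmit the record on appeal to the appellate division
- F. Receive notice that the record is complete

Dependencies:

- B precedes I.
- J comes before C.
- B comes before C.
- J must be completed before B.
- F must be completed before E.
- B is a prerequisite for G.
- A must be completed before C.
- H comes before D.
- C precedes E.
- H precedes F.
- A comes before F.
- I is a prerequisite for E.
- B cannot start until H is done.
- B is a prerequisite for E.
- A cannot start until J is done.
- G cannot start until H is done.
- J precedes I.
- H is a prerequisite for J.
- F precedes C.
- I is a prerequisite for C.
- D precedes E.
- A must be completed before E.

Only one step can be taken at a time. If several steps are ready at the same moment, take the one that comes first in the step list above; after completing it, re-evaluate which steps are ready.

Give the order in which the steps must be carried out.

H, D, J, B, I, A, G, F, C, E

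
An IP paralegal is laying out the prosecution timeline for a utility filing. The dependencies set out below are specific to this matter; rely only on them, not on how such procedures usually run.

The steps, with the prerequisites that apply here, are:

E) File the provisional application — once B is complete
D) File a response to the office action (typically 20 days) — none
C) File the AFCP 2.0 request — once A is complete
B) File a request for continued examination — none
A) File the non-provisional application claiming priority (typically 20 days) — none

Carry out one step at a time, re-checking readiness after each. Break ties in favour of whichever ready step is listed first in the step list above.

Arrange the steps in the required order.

D, B, E, A, C

D, B and A have no prerequisites; D is listed earlier, so D is first.
B and A are both available; B is listed earlier → B.
E now also ready, so the ready set is {E, A}; E is listed earlier → E.
Next only A has its prerequisites met → A.
C needed A, now all done → C.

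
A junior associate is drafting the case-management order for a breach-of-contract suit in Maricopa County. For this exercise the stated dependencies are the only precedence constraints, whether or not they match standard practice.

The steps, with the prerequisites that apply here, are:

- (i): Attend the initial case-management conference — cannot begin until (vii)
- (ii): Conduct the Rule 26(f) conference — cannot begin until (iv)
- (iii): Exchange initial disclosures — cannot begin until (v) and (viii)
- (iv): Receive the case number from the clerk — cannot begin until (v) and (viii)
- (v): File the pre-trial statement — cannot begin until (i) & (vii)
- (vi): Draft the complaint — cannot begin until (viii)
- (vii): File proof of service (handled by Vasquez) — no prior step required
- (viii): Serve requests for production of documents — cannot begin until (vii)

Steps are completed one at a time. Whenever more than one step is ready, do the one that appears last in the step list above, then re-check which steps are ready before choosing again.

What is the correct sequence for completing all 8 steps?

(vii), (viii), (vi), (i), (v), (iv), (iii), (ii)

(vii) has no prerequisites → (vii) first.
Ready: (viii) and (i). (viii) is listed later → (viii).
(vi) and (i) are both available; (vi) is listed later → (vi).
(i) is the only step now ready → (i).
That leaves (v) as the only ready step → (v).
Now (iv) and (iii) have their prerequisites met. (iv) is listed later, so (iv) next.
(ii) now also ready, so the ready set is {(iii), (ii)}; (iii) is listed later → (iii).
(ii) needed (iv), now all done → (ii).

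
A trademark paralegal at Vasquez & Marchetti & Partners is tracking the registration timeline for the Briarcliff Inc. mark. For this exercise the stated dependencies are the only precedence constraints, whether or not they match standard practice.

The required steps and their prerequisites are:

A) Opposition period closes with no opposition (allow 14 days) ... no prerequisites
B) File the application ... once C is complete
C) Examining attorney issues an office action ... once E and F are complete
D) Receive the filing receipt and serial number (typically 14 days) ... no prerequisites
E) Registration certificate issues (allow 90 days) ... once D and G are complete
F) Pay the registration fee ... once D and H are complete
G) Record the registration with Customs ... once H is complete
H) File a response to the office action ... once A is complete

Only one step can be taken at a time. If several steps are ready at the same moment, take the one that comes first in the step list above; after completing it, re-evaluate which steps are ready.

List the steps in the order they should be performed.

A, D, H, F, G, E, C, B

A and D have no prerequisites; A is listed earlier, so A is first.
Now D and H have their prerequisites met. D is listed earlier, so D next.
Next only H has its prerequisites met → H.
Ready: F and G. F is listed earlier → F.
That leaves G as the only ready step → G.
That leaves E as the only ready step → E.
Next only C has its prerequisites met → C.
B is the only step now ready → B.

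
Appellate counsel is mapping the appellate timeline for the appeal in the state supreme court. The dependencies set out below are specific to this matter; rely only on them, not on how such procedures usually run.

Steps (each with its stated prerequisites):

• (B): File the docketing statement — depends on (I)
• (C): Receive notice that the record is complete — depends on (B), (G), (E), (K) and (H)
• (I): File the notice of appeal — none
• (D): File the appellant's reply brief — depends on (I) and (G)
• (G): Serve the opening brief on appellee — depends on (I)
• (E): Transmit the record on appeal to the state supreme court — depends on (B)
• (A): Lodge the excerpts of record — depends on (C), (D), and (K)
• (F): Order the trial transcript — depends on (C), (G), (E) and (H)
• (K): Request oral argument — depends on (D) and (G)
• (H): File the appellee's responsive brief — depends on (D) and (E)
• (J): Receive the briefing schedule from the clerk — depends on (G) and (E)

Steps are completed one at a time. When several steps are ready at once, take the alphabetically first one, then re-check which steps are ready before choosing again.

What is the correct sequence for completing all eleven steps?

Only (I) has no prerequisites, so it is first.
Now (B) and (G) have their prerequisites met. (B) has the earlier label, so (B) next.
(E) and (G) are both available; (E) has the earlier label → (E).
That leaves (G) as the only ready step → (G).
Ready: (D) and (J). (D) has the earlier label → (D).
Ready: (H), (J) and (K). (H) has the earlier label → (H).
(J) and (K) are both available; (J) has the earlier label → (J).
(K) is the only step now ready → (K).
(C) needed (B), (E), (G), (H) and (K), now all done → (C).
Now (A) and (F) have their prerequisites met. (A) has the earlier label, so (A) next.
(F) is the only step now ready → (F).

(I) → (B) → (E) → (G) → (D) → (H) → (J) → (K) → (C) → (A) → (F)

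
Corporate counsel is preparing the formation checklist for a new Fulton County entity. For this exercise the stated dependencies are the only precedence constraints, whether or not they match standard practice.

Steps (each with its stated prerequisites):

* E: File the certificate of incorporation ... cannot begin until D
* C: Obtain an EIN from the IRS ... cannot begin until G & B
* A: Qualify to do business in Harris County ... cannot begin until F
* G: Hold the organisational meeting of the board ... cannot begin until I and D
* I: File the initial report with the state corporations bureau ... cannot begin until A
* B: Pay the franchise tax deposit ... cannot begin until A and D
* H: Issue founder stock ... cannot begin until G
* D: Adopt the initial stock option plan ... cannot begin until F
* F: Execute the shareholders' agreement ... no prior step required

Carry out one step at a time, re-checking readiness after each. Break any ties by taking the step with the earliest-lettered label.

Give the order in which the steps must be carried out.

F has no prerequisites → F first.
Now A and D have their prerequisites met. A has the earlier label, so A next.
I now also ready, so the ready set is {D, I}; D has the earlier label → D.
Now B, E and I have their prerequisites met. B has the earlier label, so B next.
E and I are both available; E has the earlier label → E.
I needed A, now all done → I.
G needed D and I, now all done → G.
Ready: C and H. C has the earlier label → C.
H needed G, now all done → H.

F → A → D → B → E → I → G → C → H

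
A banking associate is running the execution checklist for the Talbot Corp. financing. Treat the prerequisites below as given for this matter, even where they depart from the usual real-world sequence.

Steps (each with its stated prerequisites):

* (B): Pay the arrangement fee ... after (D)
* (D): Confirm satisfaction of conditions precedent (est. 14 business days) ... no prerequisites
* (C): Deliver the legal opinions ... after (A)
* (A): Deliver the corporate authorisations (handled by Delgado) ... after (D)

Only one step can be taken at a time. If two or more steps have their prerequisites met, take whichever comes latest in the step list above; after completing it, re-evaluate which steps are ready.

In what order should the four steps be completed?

(D) is the only step with nothing outstanding, so it goes first.
(A) and (B) are both available; (A) is listed later → (A).
Now (C) and (B) have their prerequisites met. (C) is listed later, so (C) next.
That leaves (B) as the only ready step → (B).

(D) (A) (C) (B)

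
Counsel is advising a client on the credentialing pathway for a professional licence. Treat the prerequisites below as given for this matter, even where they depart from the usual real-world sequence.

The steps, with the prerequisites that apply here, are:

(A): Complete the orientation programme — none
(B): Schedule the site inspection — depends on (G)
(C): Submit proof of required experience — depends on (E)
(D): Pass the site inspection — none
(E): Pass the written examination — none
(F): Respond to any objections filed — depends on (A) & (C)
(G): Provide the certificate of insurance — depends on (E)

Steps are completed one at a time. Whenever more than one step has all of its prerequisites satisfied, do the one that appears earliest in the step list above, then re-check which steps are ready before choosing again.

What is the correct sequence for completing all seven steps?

Nothing is required for (A), (D) and (E). (A) is listed earlier → (A) first.
(D) and (E) are both available; (D) is listed earlier → (D).
That leaves (E) as the only ready step → (E).
Ready: (C) and (G). (C) is listed earlier → (C).
(F) and (G) are both available; (F) is listed earlier → (F).
(G) needed (E), now all done → (G).
(B) needed (G), now all done → (B).

(A), (D), (E), (C), (F), (G), (B)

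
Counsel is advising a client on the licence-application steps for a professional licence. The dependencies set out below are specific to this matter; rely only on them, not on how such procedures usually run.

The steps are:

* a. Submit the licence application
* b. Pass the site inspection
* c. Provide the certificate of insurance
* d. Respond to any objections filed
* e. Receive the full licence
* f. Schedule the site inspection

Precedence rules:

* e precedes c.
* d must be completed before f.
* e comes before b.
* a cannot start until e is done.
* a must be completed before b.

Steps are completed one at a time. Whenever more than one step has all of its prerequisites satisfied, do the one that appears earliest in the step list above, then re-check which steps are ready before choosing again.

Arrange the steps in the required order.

d → e → a → b → c → f

d and e have no prerequisites; d is listed earlier, so d is first.
f now also ready, so the ready set is {e, f}; e is listed earlier → e.
Now a, c and f have their prerequisites met. a is listed earlier, so a next.
b now also ready, so the ready set is {b, c, f}; b is listed earlier → b.
Now c and f have their prerequisites met. c is listed earlier, so c next.
f needed d, now all done → f.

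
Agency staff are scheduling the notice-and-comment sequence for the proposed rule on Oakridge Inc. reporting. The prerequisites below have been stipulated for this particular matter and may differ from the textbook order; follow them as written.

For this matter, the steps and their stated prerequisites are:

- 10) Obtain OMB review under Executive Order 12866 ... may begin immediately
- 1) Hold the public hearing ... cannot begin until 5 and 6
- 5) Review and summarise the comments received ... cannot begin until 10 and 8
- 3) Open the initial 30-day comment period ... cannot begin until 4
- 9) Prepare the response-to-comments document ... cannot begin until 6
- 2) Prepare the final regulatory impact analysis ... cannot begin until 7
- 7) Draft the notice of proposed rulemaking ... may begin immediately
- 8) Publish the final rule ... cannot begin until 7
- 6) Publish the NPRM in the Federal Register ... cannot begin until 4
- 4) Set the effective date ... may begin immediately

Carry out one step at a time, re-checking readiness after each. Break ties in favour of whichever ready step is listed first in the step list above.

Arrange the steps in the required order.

Nothing is required for 10, 7 and 4. 10 is listed earlier → 10 first.
Ready: 7 and 4. 7 is listed earlier → 7.
Ready: 2, 8 and 4. 2 is listed earlier → 2.
Now 8 and 4 have their prerequisites met. 8 is listed earlier, so 8 next.
Ready: 5 and 4. 5 is listed earlier → 5.
Next only 4 has its prerequisites met → 4.
3 and 6 are both available; 3 is listed earlier → 3.
6 needed 4, now all done → 6.
Now 1 and 9 have their prerequisites met. 1 is listed earlier, so 1 next.
9 needed 6, now all done → 9.

10 7 2 8 5 4 3 6 1 9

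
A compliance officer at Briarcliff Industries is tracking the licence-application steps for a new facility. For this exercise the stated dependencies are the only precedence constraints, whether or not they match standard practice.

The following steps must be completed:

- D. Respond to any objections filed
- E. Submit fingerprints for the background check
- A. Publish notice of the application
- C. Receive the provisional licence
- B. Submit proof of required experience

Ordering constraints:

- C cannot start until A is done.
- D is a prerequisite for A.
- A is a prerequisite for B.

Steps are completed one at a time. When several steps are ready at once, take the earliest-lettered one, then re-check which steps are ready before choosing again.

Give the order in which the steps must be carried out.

D → A → B → C → E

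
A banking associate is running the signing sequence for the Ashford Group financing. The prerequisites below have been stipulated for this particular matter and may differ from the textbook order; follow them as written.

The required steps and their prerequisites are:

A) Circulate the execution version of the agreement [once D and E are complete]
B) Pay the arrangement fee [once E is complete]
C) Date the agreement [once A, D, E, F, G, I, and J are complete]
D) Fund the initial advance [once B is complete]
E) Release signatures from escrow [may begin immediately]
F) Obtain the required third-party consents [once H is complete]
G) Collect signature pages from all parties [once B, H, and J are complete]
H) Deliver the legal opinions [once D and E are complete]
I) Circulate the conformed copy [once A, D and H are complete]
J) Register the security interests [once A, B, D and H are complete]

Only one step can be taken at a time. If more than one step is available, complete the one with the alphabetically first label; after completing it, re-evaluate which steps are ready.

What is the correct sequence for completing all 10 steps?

E, B, D, A, H, F, I, J, G, C

E is the only step with nothing outstanding, so it goes first.
Next only B has its prerequisites met → B.
D is the only step now ready → D.
Ready: A and H. A has the earlier label → A.
H needed D and E, now all done → H.
Now F, I and J have their prerequisites met. F has the earlier label, so F next.
Now I and J have their prerequisites met. I has the earlier label, so I next.
Next only J has its prerequisites met → J.
That leaves G as the only ready step → G.
C needed A, D, E, F, G, I and J, now all done → C.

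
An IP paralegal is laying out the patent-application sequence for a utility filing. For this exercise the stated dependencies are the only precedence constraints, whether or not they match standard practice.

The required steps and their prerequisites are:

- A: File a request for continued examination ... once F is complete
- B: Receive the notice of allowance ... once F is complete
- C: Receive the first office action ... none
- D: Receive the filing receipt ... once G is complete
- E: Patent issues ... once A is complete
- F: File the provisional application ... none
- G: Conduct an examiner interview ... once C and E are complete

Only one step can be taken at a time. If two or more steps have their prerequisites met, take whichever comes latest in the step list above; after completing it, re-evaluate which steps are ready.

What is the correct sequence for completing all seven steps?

F → C → B → A → E → G → D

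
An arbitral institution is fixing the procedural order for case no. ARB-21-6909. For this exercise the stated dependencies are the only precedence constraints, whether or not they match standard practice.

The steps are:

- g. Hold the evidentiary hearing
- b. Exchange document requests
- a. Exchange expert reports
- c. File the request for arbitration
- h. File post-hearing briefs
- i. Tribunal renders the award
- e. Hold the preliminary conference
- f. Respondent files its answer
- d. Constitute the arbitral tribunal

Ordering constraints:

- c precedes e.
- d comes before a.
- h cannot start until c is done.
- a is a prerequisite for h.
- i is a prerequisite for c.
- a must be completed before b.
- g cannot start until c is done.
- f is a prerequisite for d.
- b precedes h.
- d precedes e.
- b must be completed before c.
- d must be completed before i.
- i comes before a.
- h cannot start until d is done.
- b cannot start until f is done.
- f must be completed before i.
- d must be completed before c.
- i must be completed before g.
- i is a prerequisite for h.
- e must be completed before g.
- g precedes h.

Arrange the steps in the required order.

f has no prerequisites → f first.
d needed f, now all done → d.
i is the only step now ready → i.
That leaves a as the only ready step → a.
That leaves b as the only ready step → b.
Next only c has its prerequisites met → c.
e needed c and d, now all done → e.
g needed c, i and e, now all done → g.
Next only h has its prerequisites met → h.

f d i a b c e g h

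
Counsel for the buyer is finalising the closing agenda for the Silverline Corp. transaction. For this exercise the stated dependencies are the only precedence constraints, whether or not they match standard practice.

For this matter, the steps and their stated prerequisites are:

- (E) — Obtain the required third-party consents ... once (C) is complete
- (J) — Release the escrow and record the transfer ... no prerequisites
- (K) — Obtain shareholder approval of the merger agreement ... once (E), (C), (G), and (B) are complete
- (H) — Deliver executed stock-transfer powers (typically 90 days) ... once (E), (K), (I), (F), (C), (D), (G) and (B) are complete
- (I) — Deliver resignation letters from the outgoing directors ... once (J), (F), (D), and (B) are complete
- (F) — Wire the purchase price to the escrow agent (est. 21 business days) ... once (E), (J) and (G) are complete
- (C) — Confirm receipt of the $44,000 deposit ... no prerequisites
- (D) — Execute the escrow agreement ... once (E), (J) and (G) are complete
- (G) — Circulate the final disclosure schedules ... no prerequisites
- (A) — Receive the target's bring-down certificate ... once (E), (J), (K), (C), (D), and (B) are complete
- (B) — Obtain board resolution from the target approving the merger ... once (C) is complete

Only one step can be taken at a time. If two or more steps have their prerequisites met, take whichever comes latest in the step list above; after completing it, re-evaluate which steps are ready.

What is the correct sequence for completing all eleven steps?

(G), (C) and (J) have no prerequisites; (G) is listed later, so (G) is first.
(C) and (J) are both available; (C) is listed later → (C).
(B) and (E) now also ready, so the ready set is {(B), (J), (E)}; (B) is listed later → (B).
Now (J) and (E) have their prerequisites met. (J) is listed later, so (J) next.
(E) is the only step now ready → (E).
(D), (F) and (K) are all available; (D) is listed later → (D).
(F) and (K) are both available; (F) is listed later → (F).
Now (I) and (K) have their prerequisites met. (I) is listed later, so (I) next.
(K) is the only step now ready → (K).
Ready: (A) and (H). (A) is listed later → (A).
That leaves (H) as the only ready step → (H).

(G) (C) (B) (J) (E) (D) (F) (I) (K) (A) (H)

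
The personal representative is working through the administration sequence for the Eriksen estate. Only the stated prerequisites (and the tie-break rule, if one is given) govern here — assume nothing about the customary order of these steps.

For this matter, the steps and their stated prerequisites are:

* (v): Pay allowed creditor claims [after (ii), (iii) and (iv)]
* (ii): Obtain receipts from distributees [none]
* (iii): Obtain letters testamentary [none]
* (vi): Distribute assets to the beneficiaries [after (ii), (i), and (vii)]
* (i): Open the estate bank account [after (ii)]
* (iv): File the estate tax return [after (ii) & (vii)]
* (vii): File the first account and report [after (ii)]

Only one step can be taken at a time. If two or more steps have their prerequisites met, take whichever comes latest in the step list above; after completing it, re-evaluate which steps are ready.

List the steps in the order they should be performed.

Nothing is required for (iii) and (ii). (iii) is listed later → (iii) first.
(ii) is the only step now ready → (ii).
Ready: (vii) and (i). (vii) is listed later → (vii).
(iv) now also ready, so the ready set is {(iv), (i)}; (iv) is listed later → (iv).
(i) and (v) are both available; (i) is listed later → (i).
(vi) now also ready, so the ready set is {(vi), (v)}; (vi) is listed later → (vi).
(v) is the only step now ready → (v).

(iii) (ii) (vii) (iv) (i) (vi) (v)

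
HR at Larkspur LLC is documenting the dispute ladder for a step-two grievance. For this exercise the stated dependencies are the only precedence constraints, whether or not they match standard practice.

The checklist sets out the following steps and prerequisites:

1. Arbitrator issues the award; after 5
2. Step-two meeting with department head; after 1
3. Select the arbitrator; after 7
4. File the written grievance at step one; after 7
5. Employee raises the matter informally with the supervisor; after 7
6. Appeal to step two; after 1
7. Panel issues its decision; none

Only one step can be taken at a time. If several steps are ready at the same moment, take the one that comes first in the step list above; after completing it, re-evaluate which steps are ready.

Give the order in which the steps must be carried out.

7, 3, 4, 5, 1, 2, 6

Only 7 has no prerequisites, so it is first.
3, 4 and 5 are all available; 3 is listed earlier → 3.
Now 4 and 5 have their prerequisites met. 4 is listed earlier, so 4 next.
5 is the only step now ready → 5.
1 needed 5, now all done → 1.
Ready: 2 and 6. 2 is listed earlier → 2.
Next only 6 has its prerequisites met → 6.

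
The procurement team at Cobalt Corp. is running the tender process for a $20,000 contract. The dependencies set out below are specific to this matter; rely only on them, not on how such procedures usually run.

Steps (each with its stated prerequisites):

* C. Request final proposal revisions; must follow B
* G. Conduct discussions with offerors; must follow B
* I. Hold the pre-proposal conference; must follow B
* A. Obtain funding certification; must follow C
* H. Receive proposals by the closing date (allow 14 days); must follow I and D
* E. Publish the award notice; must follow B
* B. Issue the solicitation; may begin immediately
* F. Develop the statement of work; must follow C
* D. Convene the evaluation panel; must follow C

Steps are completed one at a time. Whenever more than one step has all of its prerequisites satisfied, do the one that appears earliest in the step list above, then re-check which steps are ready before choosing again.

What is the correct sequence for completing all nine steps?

Only B has no prerequisites, so it is first.
Ready: C, G, I and E. C is listed earlier → C.
A, F and D now also ready, so the ready set is {G, I, A, E, F, D}; G is listed earlier → G.
Now I, A, E, F and D have their prerequisites met. I is listed earlier, so I next.
Now A, E, F and D have their prerequisites met. A is listed earlier, so A next.
E, F and D are all available; E is listed earlier → E.
F and D are both available; F is listed earlier → F.
Next only D has its prerequisites met → D.
H needed I and D, now all done → H.

B C G I A E F D H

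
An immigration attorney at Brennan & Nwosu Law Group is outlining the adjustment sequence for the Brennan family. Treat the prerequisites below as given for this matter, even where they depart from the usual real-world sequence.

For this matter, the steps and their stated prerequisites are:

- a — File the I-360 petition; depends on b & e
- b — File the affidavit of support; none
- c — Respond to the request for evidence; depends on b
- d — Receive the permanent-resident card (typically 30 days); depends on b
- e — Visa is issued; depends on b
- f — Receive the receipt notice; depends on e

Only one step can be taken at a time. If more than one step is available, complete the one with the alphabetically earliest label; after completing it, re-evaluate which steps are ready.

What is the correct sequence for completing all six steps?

Only b has no prerequisites, so it is first.
c, d and e are all available; c has the earlier label → c.
d and e are both available; d has the earlier label → d.
e needed b, now all done → e.
a and f are both available; a has the earlier label → a.
f is the only step now ready → f.

b → c → d → e → a → f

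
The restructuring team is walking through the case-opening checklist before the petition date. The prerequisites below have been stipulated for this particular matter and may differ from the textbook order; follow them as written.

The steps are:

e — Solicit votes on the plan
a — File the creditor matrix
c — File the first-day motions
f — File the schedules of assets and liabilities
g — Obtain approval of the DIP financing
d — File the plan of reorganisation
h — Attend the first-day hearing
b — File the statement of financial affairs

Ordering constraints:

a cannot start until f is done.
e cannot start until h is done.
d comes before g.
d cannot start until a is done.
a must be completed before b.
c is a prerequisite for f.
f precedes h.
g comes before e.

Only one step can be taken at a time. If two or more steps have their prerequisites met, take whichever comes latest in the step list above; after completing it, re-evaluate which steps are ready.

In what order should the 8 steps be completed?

Only c has no prerequisites, so it is first.
f needed c, now all done → f.
Now h and a have their prerequisites met. h is listed later, so h next.
Next only a has its prerequisites met → a.
b and d are both available; b is listed later → b.
That leaves d as the only ready step → d.
g needed d, now all done → g.
e needed h and g, now all done → e.

c f h a b d g e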